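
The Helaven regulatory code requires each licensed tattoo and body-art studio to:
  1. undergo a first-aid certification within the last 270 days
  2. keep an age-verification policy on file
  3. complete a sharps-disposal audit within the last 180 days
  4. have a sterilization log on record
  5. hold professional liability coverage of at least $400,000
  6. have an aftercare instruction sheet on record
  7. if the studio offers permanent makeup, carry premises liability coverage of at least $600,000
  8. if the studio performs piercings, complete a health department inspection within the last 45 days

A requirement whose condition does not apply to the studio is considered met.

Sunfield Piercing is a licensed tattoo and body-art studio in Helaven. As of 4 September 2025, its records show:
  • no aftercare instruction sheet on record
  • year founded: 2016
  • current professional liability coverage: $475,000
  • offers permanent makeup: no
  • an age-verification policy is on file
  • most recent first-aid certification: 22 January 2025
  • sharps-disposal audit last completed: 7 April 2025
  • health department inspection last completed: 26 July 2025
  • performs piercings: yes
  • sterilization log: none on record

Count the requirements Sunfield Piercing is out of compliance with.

1. first-aid certification 225 days ago vs limit 270 → met
2. age-verification policy present → met
3. sharps-disposal audit 150 days ago vs limit 180 → met
4. sterilization log absent → not met
5. professional liability coverage $475,000 ≥ $400,000 → met
6. aftercare instruction sheet absent → not met
7. condition 'offers permanent makeup' does not hold → requirement n/a → met
8. condition 'performs piercings' holds; health department inspection 40 days ago vs limit 45 → met
Not met: 2 of 8

2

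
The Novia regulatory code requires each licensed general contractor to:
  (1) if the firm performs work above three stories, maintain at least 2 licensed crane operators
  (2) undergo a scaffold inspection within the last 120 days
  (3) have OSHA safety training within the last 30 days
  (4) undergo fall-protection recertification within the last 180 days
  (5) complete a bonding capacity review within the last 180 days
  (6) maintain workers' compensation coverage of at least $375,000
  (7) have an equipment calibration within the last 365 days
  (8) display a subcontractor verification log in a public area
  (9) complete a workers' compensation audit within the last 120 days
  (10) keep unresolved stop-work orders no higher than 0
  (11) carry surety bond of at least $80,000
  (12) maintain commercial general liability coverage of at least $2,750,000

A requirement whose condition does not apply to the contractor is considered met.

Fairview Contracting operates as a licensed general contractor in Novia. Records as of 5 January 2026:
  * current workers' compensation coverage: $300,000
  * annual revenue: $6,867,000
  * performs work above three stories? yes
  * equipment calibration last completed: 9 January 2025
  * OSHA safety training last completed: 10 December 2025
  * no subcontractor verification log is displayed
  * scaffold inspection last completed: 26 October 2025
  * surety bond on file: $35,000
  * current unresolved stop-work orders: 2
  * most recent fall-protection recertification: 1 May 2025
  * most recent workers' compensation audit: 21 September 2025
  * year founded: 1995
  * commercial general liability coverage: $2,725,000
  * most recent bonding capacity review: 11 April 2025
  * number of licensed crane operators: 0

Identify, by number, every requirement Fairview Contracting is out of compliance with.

1. condition 'performs work above three stories' holds; licensed crane operators 0 < 2 → not met
2. scaffold inspection 71 days ago vs limit 120 → met
3. OSHA safety training 26 days ago vs limit 30 → met
4. fall-protection recertification 249 days ago vs limit 180 → not met
5. bonding capacity review 269 days ago vs limit 180 → not met
6. workers' compensation coverage $300,000 < $375,000 → not met
7. equipment calibration 361 days ago vs limit 365 → met
8. subcontractor verification log absent → not met
9. workers' compensation audit 106 days ago vs limit 120 → met
10. unresolved stop-work orders 2 > 0 → not met
11. surety bond $35,000 < $80,000 → not met
12. commercial general liability coverage $2,725,000 < $2,750,000 → not met
Not met: 1, 4, 5, 6, 8, 10, 11, 12

1, 4, 5, 6, 8, 10, 11, 12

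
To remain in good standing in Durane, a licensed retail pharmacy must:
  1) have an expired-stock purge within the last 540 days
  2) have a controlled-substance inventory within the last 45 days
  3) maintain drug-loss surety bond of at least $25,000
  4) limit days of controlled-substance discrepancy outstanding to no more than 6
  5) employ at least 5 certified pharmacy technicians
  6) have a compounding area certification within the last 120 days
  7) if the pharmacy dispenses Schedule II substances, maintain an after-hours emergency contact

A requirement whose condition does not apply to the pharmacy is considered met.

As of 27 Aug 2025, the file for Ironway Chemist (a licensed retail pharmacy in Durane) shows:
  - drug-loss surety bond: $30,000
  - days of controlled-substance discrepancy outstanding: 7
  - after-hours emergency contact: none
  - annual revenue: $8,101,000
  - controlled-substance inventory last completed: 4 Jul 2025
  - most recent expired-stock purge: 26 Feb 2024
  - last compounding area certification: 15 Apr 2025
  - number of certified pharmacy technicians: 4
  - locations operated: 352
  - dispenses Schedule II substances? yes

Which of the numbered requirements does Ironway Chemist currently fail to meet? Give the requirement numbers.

1, 2, 4, 5, 6, 7

1. expired-stock purge 548 days ago vs limit 540 → not met
2. controlled-substance inventory 54 days ago vs limit 45 → not met
3. drug-loss surety bond $30,000 ≥ $25,000 → met
4. days of controlled-substance discrepancy outstanding 7 > 6 → not met
5. certified pharmacy technicians 4 < 5 → not met
6. compounding area certification 134 days ago vs limit 120 → not met
7. condition 'dispenses Schedule II substances' holds; after-hours emergency contact absent → not met
Not met: 1, 2, 4, 5, 6, 7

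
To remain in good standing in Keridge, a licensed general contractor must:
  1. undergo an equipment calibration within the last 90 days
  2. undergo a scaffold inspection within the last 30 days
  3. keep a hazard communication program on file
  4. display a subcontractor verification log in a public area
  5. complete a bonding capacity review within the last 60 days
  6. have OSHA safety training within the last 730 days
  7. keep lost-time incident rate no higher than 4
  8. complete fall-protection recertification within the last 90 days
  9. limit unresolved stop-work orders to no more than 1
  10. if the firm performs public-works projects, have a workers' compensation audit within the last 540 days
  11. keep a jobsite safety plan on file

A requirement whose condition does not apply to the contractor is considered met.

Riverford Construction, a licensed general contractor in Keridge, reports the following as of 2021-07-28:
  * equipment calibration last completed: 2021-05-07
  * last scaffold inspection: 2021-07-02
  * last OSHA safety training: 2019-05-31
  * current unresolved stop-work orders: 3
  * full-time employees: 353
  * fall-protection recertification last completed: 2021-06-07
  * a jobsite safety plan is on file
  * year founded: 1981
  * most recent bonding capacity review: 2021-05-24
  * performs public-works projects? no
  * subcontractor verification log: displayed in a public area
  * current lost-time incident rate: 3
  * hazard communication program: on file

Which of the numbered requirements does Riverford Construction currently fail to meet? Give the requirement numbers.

5, 6, 9

1. equipment calibration 82 days ago vs limit 90 → met
2. scaffold inspection 26 days ago vs limit 30 → met
3. hazard communication program present → met
4. subcontractor verification log present → met
5. bonding capacity review 65 days ago vs limit 60 → not met
6. OSHA safety training 789 days ago vs limit 730 → not met
7. lost-time incident rate 3 ≤ 4 → met
8. fall-protection recertification 51 days ago vs limit 90 → met
9. unresolved stop-work orders 3 > 1 → not met
10. condition 'performs public-works projects' does not hold → requirement n/a → met
11. jobsite safety plan present → met
Not met: 5, 6, 9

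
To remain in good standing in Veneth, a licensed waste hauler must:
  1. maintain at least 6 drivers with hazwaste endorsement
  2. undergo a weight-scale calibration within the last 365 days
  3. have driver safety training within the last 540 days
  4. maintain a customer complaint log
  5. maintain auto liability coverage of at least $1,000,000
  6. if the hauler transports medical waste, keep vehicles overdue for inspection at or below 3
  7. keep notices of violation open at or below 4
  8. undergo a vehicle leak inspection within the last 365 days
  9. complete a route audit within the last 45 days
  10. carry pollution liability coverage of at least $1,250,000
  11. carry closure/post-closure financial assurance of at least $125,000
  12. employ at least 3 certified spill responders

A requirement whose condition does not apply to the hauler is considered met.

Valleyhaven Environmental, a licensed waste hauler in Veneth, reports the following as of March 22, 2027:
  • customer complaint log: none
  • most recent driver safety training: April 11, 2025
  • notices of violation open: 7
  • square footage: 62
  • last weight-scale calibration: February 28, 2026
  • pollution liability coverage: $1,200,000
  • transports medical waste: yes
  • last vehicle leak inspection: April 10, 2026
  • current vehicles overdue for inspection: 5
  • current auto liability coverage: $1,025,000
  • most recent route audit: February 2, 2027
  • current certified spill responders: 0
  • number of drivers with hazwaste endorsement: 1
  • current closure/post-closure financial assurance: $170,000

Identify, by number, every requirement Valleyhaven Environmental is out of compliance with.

1. drivers with hazwaste endorsement 1 < 6 → not met
2. weight-scale calibration 387 days ago vs limit 365 → not met
3. driver safety training 710 days ago vs limit 540 → not met
4. customer complaint log absent → not met
5. auto liability coverage $1,025,000 ≥ $1,000,000 → met
6. condition 'transports medical waste' holds; vehicles overdue for inspection 5 > 3 → not met
7. notices of violation open 7 > 4 → not met
8. vehicle leak inspection 346 days ago vs limit 365 → met
9. route audit 48 days ago vs limit 45 → not met
10. pollution liability coverage $1,200,000 < $1,250,000 → not met
11. closure/post-closure financial assurance $170,000 ≥ $125,000 → met
12. certified spill responders 0 < 3 → not met
Not met: 1, 2, 3, 4, 6, 7, 9, 10, 12

1, 2, 3, 4, 6, 7, 9, 10, 12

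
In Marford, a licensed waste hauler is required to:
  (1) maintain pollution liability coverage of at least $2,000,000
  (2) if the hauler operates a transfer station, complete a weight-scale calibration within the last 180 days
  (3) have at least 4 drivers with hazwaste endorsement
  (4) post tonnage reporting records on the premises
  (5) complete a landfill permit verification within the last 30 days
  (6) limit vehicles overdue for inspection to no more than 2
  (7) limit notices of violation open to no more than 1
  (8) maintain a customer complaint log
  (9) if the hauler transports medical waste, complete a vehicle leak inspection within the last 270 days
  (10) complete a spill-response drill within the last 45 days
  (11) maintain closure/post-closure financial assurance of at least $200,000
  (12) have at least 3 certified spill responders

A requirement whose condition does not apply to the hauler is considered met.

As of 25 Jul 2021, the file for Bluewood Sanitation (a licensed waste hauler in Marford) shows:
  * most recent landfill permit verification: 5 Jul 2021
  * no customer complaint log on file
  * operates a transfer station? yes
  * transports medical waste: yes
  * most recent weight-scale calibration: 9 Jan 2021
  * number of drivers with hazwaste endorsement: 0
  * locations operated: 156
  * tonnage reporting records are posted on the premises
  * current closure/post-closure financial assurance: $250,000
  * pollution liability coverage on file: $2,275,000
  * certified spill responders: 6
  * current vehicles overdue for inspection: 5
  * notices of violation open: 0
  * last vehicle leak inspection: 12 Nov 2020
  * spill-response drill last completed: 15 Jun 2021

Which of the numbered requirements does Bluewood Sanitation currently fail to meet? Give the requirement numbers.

1. pollution liability coverage $2,275,000 ≥ $2,000,000 → met
2. condition 'operates a transfer station' holds; weight-scale calibration 197 days ago vs limit 180 → not met
3. drivers with hazwaste endorsement 0 < 4 → not met
4. tonnage reporting records present → met
5. landfill permit verification 20 days ago vs limit 30 → met
6. vehicles overdue for inspection 5 > 2 → not met
7. notices of violation open 0 ≤ 1 → met
8. customer complaint log absent → not met
9. condition 'transports medical waste' holds; vehicle leak inspection 255 days ago vs limit 270 → met
10. spill-response drill 40 days ago vs limit 45 → met
11. closure/post-closure financial assurance $250,000 ≥ $200,000 → met
12. certified spill responders 6 ≥ 3 → met
Not met: 2, 3, 6, 8

2, 3, 6, 8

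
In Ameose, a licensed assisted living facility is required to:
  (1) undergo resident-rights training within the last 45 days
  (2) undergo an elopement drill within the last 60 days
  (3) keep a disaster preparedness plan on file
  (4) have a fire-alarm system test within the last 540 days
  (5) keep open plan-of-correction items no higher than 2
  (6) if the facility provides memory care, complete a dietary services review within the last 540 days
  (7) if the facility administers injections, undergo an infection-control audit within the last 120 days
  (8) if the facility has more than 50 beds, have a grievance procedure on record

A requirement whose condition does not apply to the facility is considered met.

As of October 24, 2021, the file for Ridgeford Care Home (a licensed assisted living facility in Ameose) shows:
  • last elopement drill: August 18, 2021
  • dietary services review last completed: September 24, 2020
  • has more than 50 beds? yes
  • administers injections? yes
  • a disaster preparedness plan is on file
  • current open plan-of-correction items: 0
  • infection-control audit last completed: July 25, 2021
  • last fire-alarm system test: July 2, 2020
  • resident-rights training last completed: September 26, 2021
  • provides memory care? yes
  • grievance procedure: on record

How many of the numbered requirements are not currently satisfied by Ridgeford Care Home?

1. resident-rights training 28 days ago vs limit 45 → met
2. elopement drill 67 days ago vs limit 60 → not met
3. disaster preparedness plan present → met
4. fire-alarm system test 479 days ago vs limit 540 → met
5. open plan-of-correction items 0 ≤ 2 → met
6. condition 'provides memory care' holds; dietary services review 395 days ago vs limit 540 → met
7. condition 'administers injections' holds; infection-control audit 91 days ago vs limit 120 → met
8. condition 'has more than 50 beds' holds; grievance procedure present → met
Not met: 1 of 8

1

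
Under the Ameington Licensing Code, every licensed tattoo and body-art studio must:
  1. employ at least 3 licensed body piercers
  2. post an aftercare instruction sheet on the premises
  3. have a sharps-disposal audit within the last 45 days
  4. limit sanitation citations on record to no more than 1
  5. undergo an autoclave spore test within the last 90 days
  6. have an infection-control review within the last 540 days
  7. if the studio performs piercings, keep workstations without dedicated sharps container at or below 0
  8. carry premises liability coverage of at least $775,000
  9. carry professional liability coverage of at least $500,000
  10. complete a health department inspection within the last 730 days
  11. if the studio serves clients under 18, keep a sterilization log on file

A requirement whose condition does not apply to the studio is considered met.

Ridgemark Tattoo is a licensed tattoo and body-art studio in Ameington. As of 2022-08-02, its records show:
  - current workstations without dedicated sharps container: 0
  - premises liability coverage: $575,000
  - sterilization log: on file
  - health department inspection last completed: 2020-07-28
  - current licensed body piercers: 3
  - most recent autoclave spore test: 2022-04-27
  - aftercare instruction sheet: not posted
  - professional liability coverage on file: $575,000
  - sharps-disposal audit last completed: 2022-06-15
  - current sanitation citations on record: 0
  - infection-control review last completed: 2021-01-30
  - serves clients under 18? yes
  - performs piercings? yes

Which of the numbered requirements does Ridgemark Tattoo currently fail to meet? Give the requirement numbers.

1. licensed body piercers 3 ≥ 3 → met
2. aftercare instruction sheet absent → not met
3. sharps-disposal audit 48 days ago vs limit 45 → not met
4. sanitation citations on record 0 ≤ 1 → met
5. autoclave spore test 97 days ago vs limit 90 → not met
6. infection-control review 549 days ago vs limit 540 → not met
7. condition 'performs piercings' holds; workstations without dedicated sharps container 0 ≤ 0 → met
8. premises liability coverage $575,000 < $775,000 → not met
9. professional liability coverage $575,000 ≥ $500,000 → met
10. health department inspection 735 days ago vs limit 730 → not met
11. condition 'serves clients under 18' holds; sterilization log present → met
Not met: 2, 3, 5, 6, 8, 10

2, 3, 5, 6, 8, 10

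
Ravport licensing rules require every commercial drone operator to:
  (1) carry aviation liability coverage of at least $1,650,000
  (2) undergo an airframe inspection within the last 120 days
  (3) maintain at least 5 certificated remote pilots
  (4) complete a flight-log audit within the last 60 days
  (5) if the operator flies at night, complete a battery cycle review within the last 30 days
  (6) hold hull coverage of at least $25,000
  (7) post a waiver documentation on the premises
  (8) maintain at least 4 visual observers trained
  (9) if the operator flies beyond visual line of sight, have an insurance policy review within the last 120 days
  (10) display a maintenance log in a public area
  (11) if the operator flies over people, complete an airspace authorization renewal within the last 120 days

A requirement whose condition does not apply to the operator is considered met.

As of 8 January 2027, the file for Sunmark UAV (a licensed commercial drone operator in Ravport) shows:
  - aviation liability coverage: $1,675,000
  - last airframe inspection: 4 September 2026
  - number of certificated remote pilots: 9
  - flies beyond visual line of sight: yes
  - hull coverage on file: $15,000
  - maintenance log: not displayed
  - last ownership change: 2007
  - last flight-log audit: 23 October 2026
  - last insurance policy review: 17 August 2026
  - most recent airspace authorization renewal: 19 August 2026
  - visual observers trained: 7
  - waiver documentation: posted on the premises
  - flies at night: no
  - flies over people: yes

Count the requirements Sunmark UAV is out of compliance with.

6

1. aviation liability coverage $1,675,000 ≥ $1,650,000 → met
2. airframe inspection 126 days ago vs limit 120 → not met
3. certificated remote pilots 9 ≥ 5 → met
4. flight-log audit 77 days ago vs limit 60 → not met
5. condition 'flies at night' does not hold → requirement n/a → met
6. hull coverage $15,000 < $25,000 → not met
7. waiver documentation present → met
8. visual observers trained 7 ≥ 4 → met
9. condition 'flies beyond visual line of sight' holds; insurance policy review 144 days ago vs limit 120 → not met
10. maintenance log absent → not met
11. condition 'flies over people' holds; airspace authorization renewal 142 days ago vs limit 120 → not met
Not met: 6 of 11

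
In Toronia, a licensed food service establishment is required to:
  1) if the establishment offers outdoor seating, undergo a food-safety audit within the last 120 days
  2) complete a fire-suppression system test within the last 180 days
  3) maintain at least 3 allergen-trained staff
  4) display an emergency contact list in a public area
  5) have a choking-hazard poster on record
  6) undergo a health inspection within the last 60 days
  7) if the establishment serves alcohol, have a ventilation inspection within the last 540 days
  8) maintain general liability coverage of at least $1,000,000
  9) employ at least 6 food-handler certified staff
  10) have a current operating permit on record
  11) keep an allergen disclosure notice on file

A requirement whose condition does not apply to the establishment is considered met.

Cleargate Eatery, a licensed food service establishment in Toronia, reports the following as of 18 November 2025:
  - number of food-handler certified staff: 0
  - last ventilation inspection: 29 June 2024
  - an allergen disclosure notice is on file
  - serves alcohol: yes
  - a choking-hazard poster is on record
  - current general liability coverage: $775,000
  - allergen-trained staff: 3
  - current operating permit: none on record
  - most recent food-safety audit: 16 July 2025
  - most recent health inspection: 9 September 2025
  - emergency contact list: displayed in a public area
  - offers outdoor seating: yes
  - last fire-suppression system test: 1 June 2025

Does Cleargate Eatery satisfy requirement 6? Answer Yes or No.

6. health inspection 70 days ago vs limit 60 → not met

No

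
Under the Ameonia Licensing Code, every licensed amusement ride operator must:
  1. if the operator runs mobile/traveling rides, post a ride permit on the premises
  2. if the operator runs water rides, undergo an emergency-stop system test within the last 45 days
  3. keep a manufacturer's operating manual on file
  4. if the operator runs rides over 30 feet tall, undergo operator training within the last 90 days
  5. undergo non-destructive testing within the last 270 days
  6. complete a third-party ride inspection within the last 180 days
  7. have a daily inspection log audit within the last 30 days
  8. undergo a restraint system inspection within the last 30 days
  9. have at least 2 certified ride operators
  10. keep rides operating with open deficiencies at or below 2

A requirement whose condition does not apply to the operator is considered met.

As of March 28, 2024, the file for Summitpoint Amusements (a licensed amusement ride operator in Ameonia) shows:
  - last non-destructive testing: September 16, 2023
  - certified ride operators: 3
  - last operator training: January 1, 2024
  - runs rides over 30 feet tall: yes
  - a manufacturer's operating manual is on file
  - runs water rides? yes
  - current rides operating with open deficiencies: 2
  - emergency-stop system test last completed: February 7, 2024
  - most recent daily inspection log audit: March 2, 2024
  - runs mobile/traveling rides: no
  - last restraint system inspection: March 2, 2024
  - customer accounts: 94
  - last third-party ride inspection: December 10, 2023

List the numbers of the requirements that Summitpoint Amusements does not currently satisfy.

2

1. condition 'runs mobile/traveling rides' does not hold → requirement n/a → met
2. condition 'runs water rides' holds; emergency-stop system test 50 days ago vs limit 45 → not met
3. manufacturer's operating manual present → met
4. condition 'runs rides over 30 feet tall' holds; operator training 87 days ago vs limit 90 → met
5. non-destructive testing 194 days ago vs limit 270 → met
6. third-party ride inspection 109 days ago vs limit 180 → met
7. daily inspection log audit 26 days ago vs limit 30 → met
8. restraint system inspection 26 days ago vs limit 30 → met
9. certified ride operators 3 ≥ 2 → met
10. rides operating with open deficiencies 2 ≤ 2 → met
Not met: 2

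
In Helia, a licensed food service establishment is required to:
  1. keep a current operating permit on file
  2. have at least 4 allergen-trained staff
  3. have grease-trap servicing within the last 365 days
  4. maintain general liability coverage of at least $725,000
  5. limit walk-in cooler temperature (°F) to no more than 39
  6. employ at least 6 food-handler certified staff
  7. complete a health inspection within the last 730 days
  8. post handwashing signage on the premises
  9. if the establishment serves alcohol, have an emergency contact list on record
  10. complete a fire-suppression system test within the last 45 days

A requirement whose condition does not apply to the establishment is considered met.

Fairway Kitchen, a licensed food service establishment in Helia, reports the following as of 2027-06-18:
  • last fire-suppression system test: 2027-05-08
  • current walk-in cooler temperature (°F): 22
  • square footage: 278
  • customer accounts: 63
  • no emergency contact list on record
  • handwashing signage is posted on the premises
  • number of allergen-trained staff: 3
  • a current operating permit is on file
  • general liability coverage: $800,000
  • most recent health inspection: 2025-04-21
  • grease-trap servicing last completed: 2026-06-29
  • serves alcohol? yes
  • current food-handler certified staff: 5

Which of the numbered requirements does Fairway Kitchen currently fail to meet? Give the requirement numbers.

1. current operating permit present → met
2. allergen-trained staff 3 < 4 → not met
3. grease-trap servicing 354 days ago vs limit 365 → met
4. general liability coverage $800,000 ≥ $725,000 → met
5. walk-in cooler temperature (°F) 22 ≤ 39 → met
6. food-handler certified staff 5 < 6 → not met
7. health inspection 788 days ago vs limit 730 → not met
8. handwashing signage present → met
9. condition 'serves alcohol' holds; emergency contact list absent → not met
10. fire-suppression system test 41 days ago vs limit 45 → met
Not met: 2, 6, 7, 9

2, 6, 7, 9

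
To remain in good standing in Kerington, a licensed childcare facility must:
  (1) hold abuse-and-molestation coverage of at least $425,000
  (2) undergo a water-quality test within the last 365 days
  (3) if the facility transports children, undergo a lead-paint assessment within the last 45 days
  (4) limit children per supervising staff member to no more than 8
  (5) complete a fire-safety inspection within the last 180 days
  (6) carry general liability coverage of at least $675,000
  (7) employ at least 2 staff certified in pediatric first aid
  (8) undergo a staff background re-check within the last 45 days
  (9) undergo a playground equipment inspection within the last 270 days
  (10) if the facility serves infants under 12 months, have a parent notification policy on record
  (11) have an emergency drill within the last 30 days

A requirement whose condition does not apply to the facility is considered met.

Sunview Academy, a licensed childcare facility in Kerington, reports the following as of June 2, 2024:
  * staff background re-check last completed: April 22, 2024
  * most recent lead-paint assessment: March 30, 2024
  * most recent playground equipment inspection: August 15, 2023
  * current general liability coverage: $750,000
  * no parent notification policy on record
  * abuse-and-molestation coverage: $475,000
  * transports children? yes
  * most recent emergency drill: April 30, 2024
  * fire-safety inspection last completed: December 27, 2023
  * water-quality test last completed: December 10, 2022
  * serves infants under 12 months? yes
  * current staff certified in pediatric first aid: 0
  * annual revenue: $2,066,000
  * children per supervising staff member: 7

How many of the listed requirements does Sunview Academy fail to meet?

6

1. abuse-and-molestation coverage $475,000 ≥ $425,000 → met
2. water-quality test 540 days ago vs limit 365 → not met
3. condition 'transports children' holds; lead-paint assessment 64 days ago vs limit 45 → not met
4. children per supervising staff member 7 ≤ 8 → met
5. fire-safety inspection 158 days ago vs limit 180 → met
6. general liability coverage $750,000 ≥ $675,000 → met
7. staff certified in pediatric first aid 0 < 2 → not met
8. staff background re-check 41 days ago vs limit 45 → met
9. playground equipment inspection 292 days ago vs limit 270 → not met
10. condition 'serves infants under 12 months' holds; parent notification policy absent → not met
11. emergency drill 33 days ago vs limit 30 → not met
Not met: 6 of 11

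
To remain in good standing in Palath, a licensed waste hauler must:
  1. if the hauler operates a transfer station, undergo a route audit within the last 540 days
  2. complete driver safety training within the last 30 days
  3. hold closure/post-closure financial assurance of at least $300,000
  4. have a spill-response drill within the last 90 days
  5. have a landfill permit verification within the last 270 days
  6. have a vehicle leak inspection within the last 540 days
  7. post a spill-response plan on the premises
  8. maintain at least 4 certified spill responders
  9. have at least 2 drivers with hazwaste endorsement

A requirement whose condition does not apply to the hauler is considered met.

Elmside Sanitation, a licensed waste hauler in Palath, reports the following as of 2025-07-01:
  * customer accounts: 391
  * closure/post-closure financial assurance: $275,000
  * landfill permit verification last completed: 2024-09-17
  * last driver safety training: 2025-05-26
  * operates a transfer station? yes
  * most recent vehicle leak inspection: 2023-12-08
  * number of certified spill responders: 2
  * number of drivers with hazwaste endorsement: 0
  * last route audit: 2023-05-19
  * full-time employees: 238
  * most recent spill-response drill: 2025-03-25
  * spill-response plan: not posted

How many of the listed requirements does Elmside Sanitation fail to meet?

9

1. condition 'operates a transfer station' holds; route audit 774 days ago vs limit 540 → not met
2. driver safety training 36 days ago vs limit 30 → not met
3. closure/post-closure financial assurance $275,000 < $300,000 → not met
4. spill-response drill 98 days ago vs limit 90 → not met
5. landfill permit verification 287 days ago vs limit 270 → not met
6. vehicle leak inspection 571 days ago vs limit 540 → not met
7. spill-response plan absent → not met
8. certified spill responders 2 < 4 → not met
9. drivers with hazwaste endorsement 0 < 2 → not met
Not met: 9 of 9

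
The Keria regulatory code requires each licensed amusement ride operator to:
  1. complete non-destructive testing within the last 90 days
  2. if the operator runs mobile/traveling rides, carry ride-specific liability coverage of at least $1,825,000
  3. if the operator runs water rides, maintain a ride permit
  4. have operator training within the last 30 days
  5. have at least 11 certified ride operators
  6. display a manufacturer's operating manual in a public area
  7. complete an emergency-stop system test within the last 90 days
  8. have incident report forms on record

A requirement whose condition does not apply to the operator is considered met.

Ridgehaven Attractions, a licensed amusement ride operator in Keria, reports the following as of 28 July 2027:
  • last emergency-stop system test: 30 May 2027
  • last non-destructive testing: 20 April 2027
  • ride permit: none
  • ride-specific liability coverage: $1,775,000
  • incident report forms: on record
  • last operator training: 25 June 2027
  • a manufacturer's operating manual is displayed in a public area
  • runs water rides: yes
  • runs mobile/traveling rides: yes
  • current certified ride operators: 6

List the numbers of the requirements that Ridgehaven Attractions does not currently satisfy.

1. non-destructive testing 99 days ago vs limit 90 → not met
2. condition 'runs mobile/traveling rides' holds; ride-specific liability coverage $1,775,000 < $1,825,000 → not met
3. condition 'runs water rides' holds; ride permit absent → not met
4. operator training 33 days ago vs limit 30 → not met
5. certified ride operators 6 < 11 → not met
6. manufacturer's operating manual present → met
7. emergency-stop system test 59 days ago vs limit 90 → met
8. incident report forms present → met
Not met: 1, 2, 3, 4, 5

1, 2, 3, 4, 5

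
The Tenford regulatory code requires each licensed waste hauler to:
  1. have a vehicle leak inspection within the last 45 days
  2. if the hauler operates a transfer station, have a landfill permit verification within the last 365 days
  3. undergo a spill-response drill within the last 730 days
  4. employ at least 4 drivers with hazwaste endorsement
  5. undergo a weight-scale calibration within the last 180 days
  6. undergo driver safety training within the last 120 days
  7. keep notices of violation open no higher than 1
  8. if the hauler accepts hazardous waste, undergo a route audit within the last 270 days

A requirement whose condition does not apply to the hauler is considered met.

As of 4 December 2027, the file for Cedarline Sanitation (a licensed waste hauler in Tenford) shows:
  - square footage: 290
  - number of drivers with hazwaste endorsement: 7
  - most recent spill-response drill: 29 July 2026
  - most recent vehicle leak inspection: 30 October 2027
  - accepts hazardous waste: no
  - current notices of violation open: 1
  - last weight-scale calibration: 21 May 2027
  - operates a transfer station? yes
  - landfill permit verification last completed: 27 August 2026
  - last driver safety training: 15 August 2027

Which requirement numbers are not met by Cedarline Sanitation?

1. vehicle leak inspection 35 days ago vs limit 45 → met
2. condition 'operates a transfer station' holds; landfill permit verification 464 days ago vs limit 365 → not met
3. spill-response drill 493 days ago vs limit 730 → met
4. drivers with hazwaste endorsement 7 ≥ 4 → met
5. weight-scale calibration 197 days ago vs limit 180 → not met
6. driver safety training 111 days ago vs limit 120 → met
7. notices of violation open 1 ≤ 1 → met
8. condition 'accepts hazardous waste' does not hold → requirement n/a → met
Not met: 2, 5

2, 5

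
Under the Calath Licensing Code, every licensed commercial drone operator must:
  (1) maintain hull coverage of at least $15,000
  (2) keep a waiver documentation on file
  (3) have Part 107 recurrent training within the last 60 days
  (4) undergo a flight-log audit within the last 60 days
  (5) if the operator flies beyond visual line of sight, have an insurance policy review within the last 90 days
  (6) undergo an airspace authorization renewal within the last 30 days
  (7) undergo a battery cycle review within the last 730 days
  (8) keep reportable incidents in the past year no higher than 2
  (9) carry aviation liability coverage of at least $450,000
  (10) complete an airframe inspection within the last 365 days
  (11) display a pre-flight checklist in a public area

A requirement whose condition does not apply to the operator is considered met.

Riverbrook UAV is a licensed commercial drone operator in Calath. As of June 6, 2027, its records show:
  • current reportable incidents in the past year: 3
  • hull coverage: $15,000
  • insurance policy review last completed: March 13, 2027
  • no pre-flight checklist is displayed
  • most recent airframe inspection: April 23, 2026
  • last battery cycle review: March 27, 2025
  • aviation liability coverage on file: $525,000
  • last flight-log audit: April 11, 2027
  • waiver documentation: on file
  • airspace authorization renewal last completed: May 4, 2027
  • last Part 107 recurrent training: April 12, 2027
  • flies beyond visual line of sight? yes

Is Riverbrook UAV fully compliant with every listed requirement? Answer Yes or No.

No

1. hull coverage $15,000 ≥ $15,000 → met
2. waiver documentation present → met
3. Part 107 recurrent training 55 days ago vs limit 60 → met
4. flight-log audit 56 days ago vs limit 60 → met
5. condition 'flies beyond visual line of sight' holds; insurance policy review 85 days ago vs limit 90 → met
6. airspace authorization renewal 33 days ago vs limit 30 → not met
7. battery cycle review 801 days ago vs limit 730 → not met
8. reportable incidents in the past year 3 > 2 → not met
9. aviation liability coverage $525,000 ≥ $450,000 → met
10. airframe inspection 409 days ago vs limit 365 → not met
11. pre-flight checklist absent → not met
Not met: 6, 7, 8, 10, 11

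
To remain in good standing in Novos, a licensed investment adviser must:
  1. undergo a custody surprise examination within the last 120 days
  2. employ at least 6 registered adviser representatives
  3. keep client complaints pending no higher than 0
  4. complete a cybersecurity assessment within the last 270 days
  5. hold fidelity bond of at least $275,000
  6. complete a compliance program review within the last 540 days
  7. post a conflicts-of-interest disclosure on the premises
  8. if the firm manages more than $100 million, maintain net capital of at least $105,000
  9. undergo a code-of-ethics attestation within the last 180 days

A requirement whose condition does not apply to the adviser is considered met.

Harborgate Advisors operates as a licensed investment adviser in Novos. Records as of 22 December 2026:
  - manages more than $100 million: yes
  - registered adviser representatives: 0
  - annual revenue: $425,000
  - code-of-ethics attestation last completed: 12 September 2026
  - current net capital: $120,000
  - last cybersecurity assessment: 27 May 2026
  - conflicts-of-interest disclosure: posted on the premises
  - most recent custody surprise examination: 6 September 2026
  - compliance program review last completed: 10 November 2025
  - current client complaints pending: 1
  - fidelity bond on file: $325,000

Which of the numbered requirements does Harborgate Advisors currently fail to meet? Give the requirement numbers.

2, 3

1. custody surprise examination 107 days ago vs limit 120 → met
2. registered adviser representatives 0 < 6 → not met
3. client complaints pending 1 > 0 → not met
4. cybersecurity assessment 209 days ago vs limit 270 → met
5. fidelity bond $325,000 ≥ $275,000 → met
6. compliance program review 407 days ago vs limit 540 → met
7. conflicts-of-interest disclosure present → met
8. condition 'manages more than $100 million' holds; net capital $120,000 ≥ $105,000 → met
9. code-of-ethics attestation 101 days ago vs limit 180 → met
Not met: 2, 3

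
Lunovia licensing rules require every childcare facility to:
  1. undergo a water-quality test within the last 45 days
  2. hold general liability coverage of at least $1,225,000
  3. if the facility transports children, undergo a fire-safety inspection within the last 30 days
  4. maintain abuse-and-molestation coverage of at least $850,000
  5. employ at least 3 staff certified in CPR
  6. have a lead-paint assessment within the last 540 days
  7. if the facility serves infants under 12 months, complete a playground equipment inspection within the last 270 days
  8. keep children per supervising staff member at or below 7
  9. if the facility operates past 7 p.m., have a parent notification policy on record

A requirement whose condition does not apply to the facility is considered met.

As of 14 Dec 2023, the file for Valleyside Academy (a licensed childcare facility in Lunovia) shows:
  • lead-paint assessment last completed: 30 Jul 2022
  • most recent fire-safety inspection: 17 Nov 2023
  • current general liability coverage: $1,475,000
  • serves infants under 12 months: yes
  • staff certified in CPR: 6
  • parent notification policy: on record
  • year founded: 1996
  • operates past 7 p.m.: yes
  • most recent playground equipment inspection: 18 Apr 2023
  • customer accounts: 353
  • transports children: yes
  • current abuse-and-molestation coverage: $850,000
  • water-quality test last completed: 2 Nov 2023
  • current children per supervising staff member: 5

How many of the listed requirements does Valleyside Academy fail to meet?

0

1. water-quality test 42 days ago vs limit 45 → met
2. general liability coverage $1,475,000 ≥ $1,225,000 → met
3. condition 'transports children' holds; fire-safety inspection 27 days ago vs limit 30 → met
4. abuse-and-molestation coverage $850,000 ≥ $850,000 → met
5. staff certified in CPR 6 ≥ 3 → met
6. lead-paint assessment 502 days ago vs limit 540 → met
7. condition 'serves infants under 12 months' holds; playground equipment inspection 240 days ago vs limit 270 → met
8. children per supervising staff member 5 ≤ 7 → met
9. condition 'operates past 7 p.m.' holds; parent notification policy present → met
Not met: 0 of 9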